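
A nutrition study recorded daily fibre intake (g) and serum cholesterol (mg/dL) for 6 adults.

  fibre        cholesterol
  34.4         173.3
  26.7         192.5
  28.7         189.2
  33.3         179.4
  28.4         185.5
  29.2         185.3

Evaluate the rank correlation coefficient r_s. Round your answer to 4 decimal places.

Rank fibre: 6, 1, 3, 5, 2, 4
Rank cholesterol: 1, 6, 5, 2, 4, 3
d = rank(fibre) − rank(cholesterol): 5, -5, -2, 3, -2, 1; Σd² = 68
ρ = 1 − 6Σd² / [n(n²−1)] = 1 − 6×68 / (6×35) = 1 − 408/210 ≈ -0.9429

-0.9429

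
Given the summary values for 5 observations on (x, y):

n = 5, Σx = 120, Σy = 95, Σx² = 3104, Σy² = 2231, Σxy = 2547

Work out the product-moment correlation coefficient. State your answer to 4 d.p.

r = (nΣxy − ΣxΣy) / √[(nΣx² − (Σx)²)(nΣy² − (Σy)²)]
Numerator: 5×2547 − 120×95 = 1335
Denominator: √[(15520 − 14400)(11155 − 9025)] = √[1120 × 2130] = 1544.5388
r = 1335 / 1544.5388 ≈ 0.8643

0.8643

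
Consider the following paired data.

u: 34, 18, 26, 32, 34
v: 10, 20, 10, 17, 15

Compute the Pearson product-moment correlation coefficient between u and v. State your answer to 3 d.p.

-0.494

n = 5, Σu = 144, Σv = 72, Σu² = 4336, Σv² = 1114, Σuv = 2014
nΣuv − ΣuΣv = 10070 − 10368 = -298
nΣu² − (Σu)² = 21680 − 20736 = 944; nΣv² − (Σv)² = 5570 − 5184 = 386
r = -298 / √(944 × 386) = -298 / 603.6423 ≈ -0.494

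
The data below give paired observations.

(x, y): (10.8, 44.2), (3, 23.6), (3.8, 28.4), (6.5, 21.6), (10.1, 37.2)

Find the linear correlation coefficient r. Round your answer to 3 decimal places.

0.828

n = 5, Σx = 34.2, Σy = 155, Σx² = 284.34, Σy² = 5167.56, Σxy = 1172.2
nΣxy − ΣxΣy = 5861 − 5301 = 560
nΣx² − (Σx)² = 1421.7 − 1169.64 = 252.06; nΣy² − (Σy)² = 25837.8 − 24025 = 1812.8
r = 560 / √(252.06 × 1812.8) = 560 / 675.9692 ≈ 0.828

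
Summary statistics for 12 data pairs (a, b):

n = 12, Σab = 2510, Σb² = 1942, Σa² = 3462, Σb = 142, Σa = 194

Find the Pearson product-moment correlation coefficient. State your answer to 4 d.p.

r = (nΣab − ΣaΣb) / √[(nΣa² − (Σa)²)(nΣb² − (Σb)²)]
Numerator: 12×2510 − 194×142 = 2572
Denominator: √[(41544 − 37636)(23304 − 20164)] = √[3908 × 3140] = 3503.0158
r = 2572 / 3503.0158 ≈ 0.7342

0.7342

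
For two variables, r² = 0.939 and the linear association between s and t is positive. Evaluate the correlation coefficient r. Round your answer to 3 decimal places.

0.969

|r| = √0.939 = 0.969
The association is positive, so r = 0.969.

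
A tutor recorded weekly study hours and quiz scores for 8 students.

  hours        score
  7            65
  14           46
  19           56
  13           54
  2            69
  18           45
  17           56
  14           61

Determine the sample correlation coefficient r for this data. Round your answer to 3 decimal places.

n = 8, Σx = 104, Σy = 452, Σx² = 1588, Σy² = 26036, Σxy = 5619
nΣxy − ΣxΣy = 44952 − 47008 = -2056
nΣx² − (Σx)² = 12704 − 10816 = 1888; nΣy² − (Σy)² = 208288 − 204304 = 3984
r = -2056 / √(1888 × 3984) = -2056 / 2742.5886 ≈ -0.750

-0.750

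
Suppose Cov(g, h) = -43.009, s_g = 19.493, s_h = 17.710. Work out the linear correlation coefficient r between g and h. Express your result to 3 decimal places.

r = Cov(g,h) / (s_g · s_h) = -43.009 / (19.493 × 17.710)
  = -43.009 / 345.2210 ≈ -0.125

-0.125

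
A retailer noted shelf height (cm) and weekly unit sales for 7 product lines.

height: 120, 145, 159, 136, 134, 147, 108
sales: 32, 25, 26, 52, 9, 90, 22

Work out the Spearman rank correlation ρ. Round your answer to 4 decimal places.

0.4286

Rank height: 2, 5, 7, 4, 3, 6, 1
Rank sales: 5, 3, 4, 6, 1, 7, 2
d = rank(height) − rank(sales): -3, 2, 3, -2, 2, -1, -1; Σd² = 32
ρ = 1 − 6Σd² / [n(n²−1)] = 1 − 6×32 / (7×48) = 1 − 192/336 ≈ 0.4286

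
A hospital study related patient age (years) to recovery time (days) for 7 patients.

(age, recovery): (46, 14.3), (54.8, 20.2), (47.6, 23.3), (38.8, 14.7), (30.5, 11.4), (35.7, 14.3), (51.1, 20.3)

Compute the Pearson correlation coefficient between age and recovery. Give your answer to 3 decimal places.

n = 7, Σx = 304.5, Σy = 118.5, Σx² = 13706.19, Σy² = 2118.05, Σxy = 5339.74
nΣxy − ΣxΣy = 37378.18 − 36083.25 = 1294.93
nΣx² − (Σx)² = 95943.33 − 92720.25 = 3223.08; nΣy² − (Σy)² = 14826.35 − 14042.25 = 784.1
r = 1294.93 / √(3223.08 × 784.1) = 1294.93 / 1589.7223 ≈ 0.815

0.815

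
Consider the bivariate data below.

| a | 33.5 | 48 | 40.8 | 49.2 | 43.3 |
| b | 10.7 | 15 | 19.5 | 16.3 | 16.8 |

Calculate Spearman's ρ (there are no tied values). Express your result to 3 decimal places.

0.100

Rank a: 1, 4, 2, 5, 3
Rank b: 1, 2, 5, 3, 4
d = rank(a) − rank(b): 0, 2, -3, 2, -1; Σd² = 18
ρ = 1 − 6Σd² / [n(n²−1)] = 1 − 6×18 / (5×24) = 1 − 108/120 ≈ 0.100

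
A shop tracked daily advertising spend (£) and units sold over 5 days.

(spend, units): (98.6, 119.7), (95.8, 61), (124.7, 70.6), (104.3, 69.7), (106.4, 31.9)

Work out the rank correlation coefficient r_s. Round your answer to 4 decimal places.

Rank spend: 2, 1, 5, 3, 4
Rank units: 5, 2, 4, 3, 1
d = rank(spend) − rank(units): -3, -1, 1, 0, 3; Σd² = 20
ρ = 1 − 6Σd² / [n(n²−1)] = 1 − 6×20 / (5×24) = 1 − 120/120 ≈ 0.0000

0.0000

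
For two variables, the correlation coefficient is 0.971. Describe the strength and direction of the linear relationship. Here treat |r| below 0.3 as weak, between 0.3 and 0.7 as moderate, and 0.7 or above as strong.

r = 0.971 > 0 so the relationship is positive.
|r| = 0.971, which falls in the strong range.

strong positive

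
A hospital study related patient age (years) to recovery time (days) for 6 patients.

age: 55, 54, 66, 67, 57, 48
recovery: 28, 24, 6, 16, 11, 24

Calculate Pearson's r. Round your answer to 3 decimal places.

-0.699

n = 6, Σx = 347, Σy = 109, Σx² = 20339, Σy² = 2349, Σxy = 6083
nΣxy − ΣxΣy = 36498 − 37823 = -1325
nΣx² − (Σx)² = 122034 − 120409 = 1625; nΣy² − (Σy)² = 14094 − 11881 = 2213
r = -1325 / √(1625 × 2213) = -1325 / 1896.3452 ≈ -0.699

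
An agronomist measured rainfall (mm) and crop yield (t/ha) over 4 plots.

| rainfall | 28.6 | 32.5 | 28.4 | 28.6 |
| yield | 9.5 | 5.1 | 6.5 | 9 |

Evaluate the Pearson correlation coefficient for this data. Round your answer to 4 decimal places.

-0.7460

n = 4, Σx = 118.1, Σy = 30.1, Σx² = 3498.73, Σy² = 239.51, Σxy = 879.45
nΣxy − ΣxΣy = 3517.8 − 3554.81 = -37.01
nΣx² − (Σx)² = 13994.92 − 13947.61 = 47.31; nΣy² − (Σy)² = 958.04 − 906.01 = 52.03
r = -37.01 / √(47.31 × 52.03) = -37.01 / 49.6139 ≈ -0.7460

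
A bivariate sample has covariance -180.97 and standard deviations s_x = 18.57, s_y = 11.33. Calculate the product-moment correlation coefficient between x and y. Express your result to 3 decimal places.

-0.860

r = Cov(x,y) / (s_x · s_y) = -180.97 / (18.57 × 11.33)
  = -180.97 / 210.3981 ≈ -0.860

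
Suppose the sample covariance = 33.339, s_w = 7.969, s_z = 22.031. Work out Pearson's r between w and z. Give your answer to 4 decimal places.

r = Cov(w,z) / (s_w · s_z) = 33.339 / (7.969 × 22.031)
  = 33.339 / 175.5650 ≈ 0.1899

0.1899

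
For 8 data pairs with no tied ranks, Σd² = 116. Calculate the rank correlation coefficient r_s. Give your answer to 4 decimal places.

-0.3810

ρ = 1 − 6Σd² / [n(n²−1)] = 1 − 6×116 / (8×63)
  = 1 − 696/504 = 1 − 1.38095 ≈ -0.3810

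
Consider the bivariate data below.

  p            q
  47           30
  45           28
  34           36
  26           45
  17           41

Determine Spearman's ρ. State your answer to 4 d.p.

Rank p: 5, 4, 3, 2, 1
Rank q: 2, 1, 3, 5, 4
d = rank(p) − rank(q): 3, 3, 0, -3, -3; Σd² = 36
ρ = 1 − 6Σd² / [n(n²−1)] = 1 − 6×36 / (5×24) = 1 − 216/120 ≈ -0.8000

-0.8000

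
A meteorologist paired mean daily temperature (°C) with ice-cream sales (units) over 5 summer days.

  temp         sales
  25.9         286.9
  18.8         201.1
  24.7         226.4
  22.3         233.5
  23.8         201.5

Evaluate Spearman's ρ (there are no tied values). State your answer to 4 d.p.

Rank temp: 5, 1, 4, 2, 3
Rank sales: 5, 1, 3, 4, 2
d = rank(temp) − rank(sales): 0, 0, 1, -2, 1; Σd² = 6
ρ = 1 − 6Σd² / [n(n²−1)] = 1 − 6×6 / (5×24) = 1 − 36/120 ≈ 0.7000

0.7000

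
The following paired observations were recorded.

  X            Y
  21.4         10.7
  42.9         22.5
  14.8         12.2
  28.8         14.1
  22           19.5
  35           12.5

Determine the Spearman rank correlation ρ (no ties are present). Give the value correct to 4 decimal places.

Rank X: 2, 6, 1, 4, 3, 5
Rank Y: 1, 6, 2, 4, 5, 3
d = rank(X) − rank(Y): 1, 0, -1, 0, -2, 2; Σd² = 10
ρ = 1 − 6Σd² / [n(n²−1)] = 1 − 6×10 / (6×35) = 1 − 60/210 ≈ 0.7143

0.7143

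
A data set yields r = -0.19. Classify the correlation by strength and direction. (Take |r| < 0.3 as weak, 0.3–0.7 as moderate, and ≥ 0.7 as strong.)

weak negative

r = -0.19 < 0 so the relationship is negative.
|r| = 0.19, which falls in the weak range.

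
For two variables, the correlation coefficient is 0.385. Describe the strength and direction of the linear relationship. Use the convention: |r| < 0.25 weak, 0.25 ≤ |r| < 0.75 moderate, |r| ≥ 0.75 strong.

moderate positive

r = 0.385 > 0 so the relationship is positive.
|r| = 0.385, which falls in the moderate range.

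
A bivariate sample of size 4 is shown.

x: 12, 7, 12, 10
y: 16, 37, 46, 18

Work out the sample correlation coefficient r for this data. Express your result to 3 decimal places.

n = 4, Σx = 41, Σy = 117, Σx² = 437, Σy² = 4065, Σxy = 1183
nΣxy − ΣxΣy = 4732 − 4797 = -65
nΣx² − (Σx)² = 1748 − 1681 = 67; nΣy² − (Σy)² = 16260 − 13689 = 2571
r = -65 / √(67 × 2571) = -65 / 415.0386 ≈ -0.157

-0.157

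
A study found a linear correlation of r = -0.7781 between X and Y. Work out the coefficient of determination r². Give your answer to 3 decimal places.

r² = (-0.7781)² = 0.605

0.605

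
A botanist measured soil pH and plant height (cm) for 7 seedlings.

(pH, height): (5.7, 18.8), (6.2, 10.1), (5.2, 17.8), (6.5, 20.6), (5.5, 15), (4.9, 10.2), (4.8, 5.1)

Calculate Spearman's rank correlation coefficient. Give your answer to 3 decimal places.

0.607

Rank pH: 5, 6, 3, 7, 4, 2, 1
Rank height: 6, 2, 5, 7, 4, 3, 1
d = rank(pH) − rank(height): -1, 4, -2, 0, 0, -1, 0; Σd² = 22
ρ = 1 − 6Σd² / [n(n²−1)] = 1 − 6×22 / (7×48) = 1 − 132/336 ≈ 0.607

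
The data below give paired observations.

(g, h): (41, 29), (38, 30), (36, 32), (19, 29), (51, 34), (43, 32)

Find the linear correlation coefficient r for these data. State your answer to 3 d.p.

0.694

n = 6, Σg = 228, Σh = 186, Σg² = 9232, Σh² = 5786, Σgh = 7142
nΣgh − ΣgΣh = 42852 − 42408 = 444
nΣg² − (Σg)² = 55392 − 51984 = 3408; nΣh² − (Σh)² = 34716 − 34596 = 120
r = 444 / √(3408 × 120) = 444 / 639.4998 ≈ 0.694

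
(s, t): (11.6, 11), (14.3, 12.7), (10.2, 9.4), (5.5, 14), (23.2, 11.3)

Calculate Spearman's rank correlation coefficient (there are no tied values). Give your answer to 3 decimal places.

-0.100

Rank s: 3, 4, 2, 1, 5
Rank t: 2, 4, 1, 5, 3
d = rank(s) − rank(t): 1, 0, 1, -4, 2; Σd² = 22
ρ = 1 − 6Σd² / [n(n²−1)] = 1 − 6×22 / (5×24) = 1 − 132/120 ≈ -0.100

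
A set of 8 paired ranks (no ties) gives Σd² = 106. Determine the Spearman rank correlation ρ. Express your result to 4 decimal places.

-0.2619

ρ = 1 − 6Σd² / [n(n²−1)] = 1 − 6×106 / (8×63)
  = 1 − 636/504 = 1 − 1.26190 ≈ -0.2619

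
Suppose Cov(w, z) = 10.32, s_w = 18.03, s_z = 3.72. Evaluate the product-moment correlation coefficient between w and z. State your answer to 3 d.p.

r = Cov(w,z) / (s_w · s_z) = 10.32 / (18.03 × 3.72)
  = 10.32 / 67.0716 ≈ 0.154

0.154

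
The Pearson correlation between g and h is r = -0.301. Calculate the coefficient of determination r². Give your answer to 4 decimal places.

r² = (-0.301)² = 0.0906

0.0906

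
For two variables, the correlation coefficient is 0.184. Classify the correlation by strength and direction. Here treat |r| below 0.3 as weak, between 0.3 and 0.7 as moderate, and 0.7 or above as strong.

r = 0.184 > 0 so the relationship is positive.
|r| = 0.184, which falls in the weak range.

weak positive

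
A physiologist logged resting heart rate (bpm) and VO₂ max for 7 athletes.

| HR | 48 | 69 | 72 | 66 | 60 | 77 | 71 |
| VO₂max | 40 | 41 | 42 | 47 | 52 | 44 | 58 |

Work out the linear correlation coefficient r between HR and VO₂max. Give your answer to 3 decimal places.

n = 7, Σx = 463, Σy = 324, Σx² = 31175, Σy² = 15258, Σxy = 21501
nΣxy − ΣxΣy = 150507 − 150012 = 495
nΣx² − (Σx)² = 218225 − 214369 = 3856; nΣy² − (Σy)² = 106806 − 104976 = 1830
r = 495 / √(3856 × 1830) = 495 / 2656.4036 ≈ 0.186

0.186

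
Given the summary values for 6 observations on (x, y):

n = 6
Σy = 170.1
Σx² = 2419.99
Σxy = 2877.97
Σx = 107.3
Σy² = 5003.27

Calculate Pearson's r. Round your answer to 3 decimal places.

-0.545

r = (nΣxy − ΣxΣy) / √[(nΣx² − (Σx)²)(nΣy² − (Σy)²)]
Numerator: 6×2877.97 − 107.3×170.1 = -983.91
Denominator: √[(14519.94 − 11513.29)(30019.62 − 28934.01)] = √[3006.65 × 1085.61] = 1806.6680
r = -983.91 / 1806.6680 ≈ -0.545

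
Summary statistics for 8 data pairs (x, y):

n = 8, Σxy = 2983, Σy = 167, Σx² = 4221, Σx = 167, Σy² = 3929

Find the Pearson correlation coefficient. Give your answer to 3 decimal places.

r = (nΣxy − ΣxΣy) / √[(nΣx² − (Σx)²)(nΣy² − (Σy)²)]
Numerator: 8×2983 − 167×167 = -4025
Denominator: √[(33768 − 27889)(31432 − 27889)] = √[5879 × 3543] = 4563.9125
r = -4025 / 4563.9125 ≈ -0.882

-0.882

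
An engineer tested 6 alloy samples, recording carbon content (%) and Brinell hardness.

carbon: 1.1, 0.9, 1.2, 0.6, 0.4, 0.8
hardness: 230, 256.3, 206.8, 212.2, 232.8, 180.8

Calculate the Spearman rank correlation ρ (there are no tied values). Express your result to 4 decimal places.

-0.2000

Rank carbon: 5, 4, 6, 2, 1, 3
Rank hardness: 4, 6, 2, 3, 5, 1
d = rank(carbon) − rank(hardness): 1, -2, 4, -1, -4, 2; Σd² = 42
ρ = 1 − 6Σd² / [n(n²−1)] = 1 − 6×42 / (6×35) = 1 − 252/210 ≈ -0.2000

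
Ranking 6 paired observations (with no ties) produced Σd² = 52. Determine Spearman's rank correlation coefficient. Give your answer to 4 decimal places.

-0.4857

ρ = 1 − 6Σd² / [n(n²−1)] = 1 − 6×52 / (6×35)
  = 1 − 312/210 = 1 − 1.48571 ≈ -0.4857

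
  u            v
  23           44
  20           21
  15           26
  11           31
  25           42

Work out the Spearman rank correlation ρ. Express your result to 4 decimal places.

Rank u: 4, 3, 2, 1, 5
Rank v: 5, 1, 2, 3, 4
d = rank(u) − rank(v): -1, 2, 0, -2, 1; Σd² = 10
ρ = 1 − 6Σd² / [n(n²−1)] = 1 − 6×10 / (5×24) = 1 − 60/120 ≈ 0.5000

0.5000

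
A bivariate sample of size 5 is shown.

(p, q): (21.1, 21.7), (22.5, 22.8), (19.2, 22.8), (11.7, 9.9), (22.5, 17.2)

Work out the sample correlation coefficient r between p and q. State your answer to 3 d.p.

n = 5, Σp = 97, Σq = 94.4, Σp² = 1963.24, Σq² = 1904.42, Σpq = 1911.46
nΣpq − ΣpΣq = 9557.3 − 9156.8 = 400.5
nΣp² − (Σp)² = 9816.2 − 9409 = 407.2; nΣq² − (Σq)² = 9522.1 − 8911.36 = 610.74
r = 400.5 / √(407.2 × 610.74) = 400.5 / 498.6916 ≈ 0.803

0.803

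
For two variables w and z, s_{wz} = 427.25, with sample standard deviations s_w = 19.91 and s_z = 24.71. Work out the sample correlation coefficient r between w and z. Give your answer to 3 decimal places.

r = Cov(w,z) / (s_w · s_z) = 427.25 / (19.91 × 24.71)
  = 427.25 / 491.9761 ≈ 0.868

0.868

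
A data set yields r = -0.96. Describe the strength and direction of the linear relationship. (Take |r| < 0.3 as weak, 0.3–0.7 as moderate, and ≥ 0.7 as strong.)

strong negative

r = -0.96 < 0 so the relationship is negative.
|r| = 0.96, which falls in the strong range.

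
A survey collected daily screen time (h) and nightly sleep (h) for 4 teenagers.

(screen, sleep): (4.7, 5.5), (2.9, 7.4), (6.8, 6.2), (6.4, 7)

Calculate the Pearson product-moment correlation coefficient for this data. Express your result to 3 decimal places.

n = 4, Σx = 20.8, Σy = 26.1, Σx² = 117.7, Σy² = 172.45, Σxy = 134.27
nΣxy − ΣxΣy = 537.08 − 542.88 = -5.8
nΣx² − (Σx)² = 470.8 − 432.64 = 38.16; nΣy² − (Σy)² = 689.8 − 681.21 = 8.59
r = -5.8 / √(38.16 × 8.59) = -5.8 / 18.1051 ≈ -0.320

-0.320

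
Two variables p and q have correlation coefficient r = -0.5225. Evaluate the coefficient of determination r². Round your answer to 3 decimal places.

r² = (-0.5225)² = 0.273

0.273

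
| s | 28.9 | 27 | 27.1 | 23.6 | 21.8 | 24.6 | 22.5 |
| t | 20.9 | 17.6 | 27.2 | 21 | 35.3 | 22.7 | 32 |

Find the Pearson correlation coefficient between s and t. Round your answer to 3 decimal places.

n = 7, Σs = 175.5, Σt = 176.7, Σs² = 4442.23, Σt² = 4712.79, Σst = 4359.89
nΣst − ΣsΣt = 30519.23 − 31010.85 = -491.62
nΣs² − (Σs)² = 31095.61 − 30800.25 = 295.36; nΣt² − (Σt)² = 32989.53 − 31222.89 = 1766.64
r = -491.62 / √(295.36 × 1766.64) = -491.62 / 722.3536 ≈ -0.681

-0.681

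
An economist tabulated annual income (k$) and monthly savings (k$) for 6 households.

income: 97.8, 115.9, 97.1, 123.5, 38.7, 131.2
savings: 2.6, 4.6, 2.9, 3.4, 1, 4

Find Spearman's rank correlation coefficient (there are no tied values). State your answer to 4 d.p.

0.7714

Rank income: 3, 4, 2, 5, 1, 6
Rank savings: 2, 6, 3, 4, 1, 5
d = rank(income) − rank(savings): 1, -2, -1, 1, 0, 1; Σd² = 8
ρ = 1 − 6Σd² / [n(n²−1)] = 1 − 6×8 / (6×35) = 1 − 48/210 ≈ 0.7714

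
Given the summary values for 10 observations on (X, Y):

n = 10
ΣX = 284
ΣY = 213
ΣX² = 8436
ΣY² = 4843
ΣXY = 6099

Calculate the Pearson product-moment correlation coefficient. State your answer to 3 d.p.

0.148

r = (nΣXY − ΣXΣY) / √[(nΣX² − (ΣX)²)(nΣY² − (ΣY)²)]
Numerator: 10×6099 − 284×213 = 498
Denominator: √[(84360 − 80656)(48430 − 45369)] = √[3704 × 3061] = 3367.1864
r = 498 / 3367.1864 ≈ 0.148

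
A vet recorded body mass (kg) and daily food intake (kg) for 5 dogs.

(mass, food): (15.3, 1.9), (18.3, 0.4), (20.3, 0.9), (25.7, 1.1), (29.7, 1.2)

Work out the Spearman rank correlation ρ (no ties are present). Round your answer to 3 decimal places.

0.000

Rank mass: 1, 2, 3, 4, 5
Rank food: 5, 1, 2, 3, 4
d = rank(mass) − rank(food): -4, 1, 1, 1, 1; Σd² = 20
ρ = 1 − 6Σd² / [n(n²−1)] = 1 − 6×20 / (5×24) = 1 − 120/120 ≈ 0.000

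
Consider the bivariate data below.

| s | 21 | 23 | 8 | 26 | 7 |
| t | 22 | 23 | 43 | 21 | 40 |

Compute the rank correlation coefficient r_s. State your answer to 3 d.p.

-0.800

Rank s: 3, 4, 2, 5, 1
Rank t: 2, 3, 5, 1, 4
d = rank(s) − rank(t): 1, 1, -3, 4, -3; Σd² = 36
ρ = 1 − 6Σd² / [n(n²−1)] = 1 − 6×36 / (5×24) = 1 − 216/120 ≈ -0.800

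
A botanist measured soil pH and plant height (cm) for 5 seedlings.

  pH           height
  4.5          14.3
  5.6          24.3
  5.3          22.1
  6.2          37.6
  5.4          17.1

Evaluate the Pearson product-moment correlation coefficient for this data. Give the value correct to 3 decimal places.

0.898

n = 5, Σx = 27, Σy = 115.4, Σx² = 147.3, Σy² = 2989.56, Σxy = 643.02
nΣxy − ΣxΣy = 3215.1 − 3115.8 = 99.3
nΣx² − (Σx)² = 736.5 − 729 = 7.5; nΣy² − (Σy)² = 14947.8 − 13317.16 = 1630.64
r = 99.3 / √(7.5 × 1630.64) = 99.3 / 110.5884 ≈ 0.898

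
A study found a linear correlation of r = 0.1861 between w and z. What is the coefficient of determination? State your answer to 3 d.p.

r² = (0.1861)² = 0.035

0.035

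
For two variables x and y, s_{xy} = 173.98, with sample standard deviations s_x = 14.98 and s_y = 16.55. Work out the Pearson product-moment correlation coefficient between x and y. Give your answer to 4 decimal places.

0.7018

r = Cov(x,y) / (s_x · s_y) = 173.98 / (14.98 × 16.55)
  = 173.98 / 247.9190 ≈ 0.7018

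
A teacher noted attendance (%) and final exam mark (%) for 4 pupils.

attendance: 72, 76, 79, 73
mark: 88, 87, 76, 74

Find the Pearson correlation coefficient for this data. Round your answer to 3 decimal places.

n = 4, Σx = 300, Σy = 325, Σx² = 22530, Σy² = 26565, Σxy = 24354
nΣxy − ΣxΣy = 97416 − 97500 = -84
nΣx² − (Σx)² = 90120 − 90000 = 120; nΣy² − (Σy)² = 106260 − 105625 = 635
r = -84 / √(120 × 635) = -84 / 276.0435 ≈ -0.304

-0.304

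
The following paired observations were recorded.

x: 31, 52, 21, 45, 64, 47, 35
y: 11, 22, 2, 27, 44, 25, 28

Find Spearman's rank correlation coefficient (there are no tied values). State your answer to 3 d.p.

Rank x: 2, 6, 1, 4, 7, 5, 3
Rank y: 2, 3, 1, 5, 7, 4, 6
d = rank(x) − rank(y): 0, 3, 0, -1, 0, 1, -3; Σd² = 20
ρ = 1 − 6Σd² / [n(n²−1)] = 1 − 6×20 / (7×48) = 1 − 120/336 ≈ 0.643

0.643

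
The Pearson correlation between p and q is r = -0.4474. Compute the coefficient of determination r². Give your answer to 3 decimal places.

0.200

r² = (-0.4474)² = 0.200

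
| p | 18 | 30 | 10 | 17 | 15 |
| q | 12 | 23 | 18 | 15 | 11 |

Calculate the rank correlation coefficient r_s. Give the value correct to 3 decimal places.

0.300

Rank p: 4, 5, 1, 3, 2
Rank q: 2, 5, 4, 3, 1
d = rank(p) − rank(q): 2, 0, -3, 0, 1; Σd² = 14
ρ = 1 − 6Σd² / [n(n²−1)] = 1 − 6×14 / (5×24) = 1 − 84/120 ≈ 0.300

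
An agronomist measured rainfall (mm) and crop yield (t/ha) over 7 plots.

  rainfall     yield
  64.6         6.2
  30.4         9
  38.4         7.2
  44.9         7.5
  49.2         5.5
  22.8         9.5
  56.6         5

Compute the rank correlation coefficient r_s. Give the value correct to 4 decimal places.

Rank rainfall: 7, 2, 3, 4, 5, 1, 6
Rank yield: 3, 6, 4, 5, 2, 7, 1
d = rank(rainfall) − rank(yield): 4, -4, -1, -1, 3, -6, 5; Σd² = 104
ρ = 1 − 6Σd² / [n(n²−1)] = 1 − 6×104 / (7×48) = 1 − 624/336 ≈ -0.8571

-0.8571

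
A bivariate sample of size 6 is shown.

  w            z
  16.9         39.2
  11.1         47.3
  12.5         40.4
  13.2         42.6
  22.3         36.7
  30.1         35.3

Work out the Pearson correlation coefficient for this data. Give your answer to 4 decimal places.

-0.8540

n = 6, Σw = 106.1, Σz = 241.5, Σw² = 2142.61, Σz² = 9813.83, Σwz = 4135.77
nΣwz − ΣwΣz = 24814.62 − 25623.15 = -808.53
nΣw² − (Σw)² = 12855.66 − 11257.21 = 1598.45; nΣz² − (Σz)² = 58882.98 − 58322.25 = 560.73
r = -808.53 / √(1598.45 × 560.73) = -808.53 / 946.7306 ≈ -0.8540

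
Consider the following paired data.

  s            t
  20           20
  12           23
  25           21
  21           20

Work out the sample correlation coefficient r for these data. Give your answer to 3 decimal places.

-0.736

n = 4, Σs = 78, Σt = 84, Σs² = 1610, Σt² = 1770, Σst = 1621
nΣst − ΣsΣt = 6484 − 6552 = -68
nΣs² − (Σs)² = 6440 − 6084 = 356; nΣt² − (Σt)² = 7080 − 7056 = 24
r = -68 / √(356 × 24) = -68 / 92.4338 ≈ -0.736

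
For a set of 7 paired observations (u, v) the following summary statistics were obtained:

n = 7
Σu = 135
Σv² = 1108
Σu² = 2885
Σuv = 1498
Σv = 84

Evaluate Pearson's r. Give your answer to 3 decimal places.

-0.727

r = (nΣuv − ΣuΣv) / √[(nΣu² − (Σu)²)(nΣv² − (Σv)²)]
Numerator: 7×1498 − 135×84 = -854
Denominator: √[(20195 − 18225)(7756 − 7056)] = √[1970 × 700] = 1174.3083
r = -854 / 1174.3083 ≈ -0.727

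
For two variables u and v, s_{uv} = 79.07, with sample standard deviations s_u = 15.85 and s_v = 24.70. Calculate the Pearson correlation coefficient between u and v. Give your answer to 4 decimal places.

r = Cov(u,v) / (s_u · s_v) = 79.07 / (15.85 × 24.70)
  = 79.07 / 391.4950 ≈ 0.2020

0.2020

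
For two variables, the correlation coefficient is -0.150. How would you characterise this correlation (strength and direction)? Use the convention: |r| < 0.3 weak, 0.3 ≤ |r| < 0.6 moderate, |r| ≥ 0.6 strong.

weak negative

r = -0.150 < 0 so the relationship is negative.
|r| = 0.150, which falls in the weak range.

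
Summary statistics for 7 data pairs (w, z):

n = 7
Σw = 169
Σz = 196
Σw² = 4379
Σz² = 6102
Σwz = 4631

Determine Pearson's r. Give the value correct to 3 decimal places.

r = (nΣwz − ΣwΣz) / √[(nΣw² − (Σw)²)(nΣz² − (Σz)²)]
Numerator: 7×4631 − 169×196 = -707
Denominator: √[(30653 − 28561)(42714 − 38416)] = √[2092 × 4298] = 2998.5690
r = -707 / 2998.5690 ≈ -0.236

-0.236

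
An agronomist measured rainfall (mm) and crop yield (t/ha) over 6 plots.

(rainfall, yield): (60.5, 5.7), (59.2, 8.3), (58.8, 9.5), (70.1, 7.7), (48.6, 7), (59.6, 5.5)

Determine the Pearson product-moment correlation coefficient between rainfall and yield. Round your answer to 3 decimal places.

n = 6, Σx = 356.8, Σy = 43.7, Σx² = 21450.46, Σy² = 330.17, Σxy = 2602.58
nΣxy − ΣxΣy = 15615.48 − 15592.16 = 23.32
nΣx² − (Σx)² = 128702.76 − 127306.24 = 1396.52; nΣy² − (Σy)² = 1981.02 − 1909.69 = 71.33
r = 23.32 / √(1396.52 × 71.33) = 23.32 / 315.6165 ≈ 0.074

0.074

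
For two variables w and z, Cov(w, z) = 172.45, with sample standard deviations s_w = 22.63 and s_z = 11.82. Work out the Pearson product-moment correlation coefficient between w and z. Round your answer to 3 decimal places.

r = Cov(w,z) / (s_w · s_z) = 172.45 / (22.63 × 11.82)
  = 172.45 / 267.4866 ≈ 0.645

0.645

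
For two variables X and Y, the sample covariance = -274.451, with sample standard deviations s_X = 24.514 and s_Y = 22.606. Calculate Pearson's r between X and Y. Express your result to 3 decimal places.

-0.495

r = Cov(X,Y) / (s_X · s_Y) = -274.451 / (24.514 × 22.606)
  = -274.451 / 554.1635 ≈ -0.495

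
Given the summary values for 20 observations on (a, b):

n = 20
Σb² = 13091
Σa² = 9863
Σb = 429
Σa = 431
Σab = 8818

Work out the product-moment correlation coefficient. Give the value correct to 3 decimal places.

-0.286

r = (nΣab − ΣaΣb) / √[(nΣa² − (Σa)²)(nΣb² − (Σb)²)]
Numerator: 20×8818 − 431×429 = -8539
Denominator: √[(197260 − 185761)(261820 − 184041)] = √[11499 × 77779] = 29906.1987
r = -8539 / 29906.1987 ≈ -0.286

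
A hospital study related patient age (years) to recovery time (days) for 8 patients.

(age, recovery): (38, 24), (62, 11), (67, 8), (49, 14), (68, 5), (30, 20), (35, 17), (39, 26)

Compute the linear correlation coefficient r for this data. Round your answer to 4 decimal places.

-0.8705

n = 8, Σx = 388, Σy = 125, Σx² = 20448, Σy² = 2347, Σxy = 5365
nΣxy − ΣxΣy = 42920 − 48500 = -5580
nΣx² − (Σx)² = 163584 − 150544 = 13040; nΣy² − (Σy)² = 18776 − 15625 = 3151
r = -5580 / √(13040 × 3151) = -5580 / 6410.0733 ≈ -0.8705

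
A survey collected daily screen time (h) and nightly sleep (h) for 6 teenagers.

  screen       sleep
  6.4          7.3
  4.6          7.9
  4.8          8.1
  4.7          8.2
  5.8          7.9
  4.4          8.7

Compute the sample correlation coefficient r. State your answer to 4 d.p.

n = 6, Σx = 30.7, Σy = 48.1, Σx² = 160.25, Σy² = 386.65, Σxy = 244.58
nΣxy − ΣxΣy = 1467.48 − 1476.67 = -9.19
nΣx² − (Σx)² = 961.5 − 942.49 = 19.01; nΣy² − (Σy)² = 2319.9 − 2313.61 = 6.29
r = -9.19 / √(19.01 × 6.29) = -9.19 / 10.9349 ≈ -0.8404

-0.8404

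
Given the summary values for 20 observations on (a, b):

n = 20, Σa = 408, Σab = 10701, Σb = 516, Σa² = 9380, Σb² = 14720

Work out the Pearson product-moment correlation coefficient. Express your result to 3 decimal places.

0.143

r = (nΣab − ΣaΣb) / √[(nΣa² − (Σa)²)(nΣb² − (Σb)²)]
Numerator: 20×10701 − 408×516 = 3492
Denominator: √[(187600 − 166464)(294400 − 266256)] = √[21136 × 28144] = 24389.5794
r = 3492 / 24389.5794 ≈ 0.143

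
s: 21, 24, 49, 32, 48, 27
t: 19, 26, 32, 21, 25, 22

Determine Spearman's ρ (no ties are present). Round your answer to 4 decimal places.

0.6000

Rank s: 1, 2, 6, 4, 5, 3
Rank t: 1, 5, 6, 2, 4, 3
d = rank(s) − rank(t): 0, -3, 0, 2, 1, 0; Σd² = 14
ρ = 1 − 6Σd² / [n(n²−1)] = 1 − 6×14 / (6×35) = 1 − 84/210 ≈ 0.6000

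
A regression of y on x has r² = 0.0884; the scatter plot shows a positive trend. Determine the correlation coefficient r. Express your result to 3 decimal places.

|r| = √0.0884 = 0.297
The association is positive, so r = 0.297.

0.297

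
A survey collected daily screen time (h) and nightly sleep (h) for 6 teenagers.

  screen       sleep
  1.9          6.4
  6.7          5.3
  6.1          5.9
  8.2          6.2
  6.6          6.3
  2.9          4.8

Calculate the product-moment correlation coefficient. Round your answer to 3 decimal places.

n = 6, Σx = 32.4, Σy = 34.9, Σx² = 204.92, Σy² = 205.03, Σxy = 190
nΣxy − ΣxΣy = 1140 − 1130.76 = 9.24
nΣx² − (Σx)² = 1229.52 − 1049.76 = 179.76; nΣy² − (Σy)² = 1230.18 − 1218.01 = 12.17
r = 9.24 / √(179.76 × 12.17) = 9.24 / 46.7726 ≈ 0.198

0.198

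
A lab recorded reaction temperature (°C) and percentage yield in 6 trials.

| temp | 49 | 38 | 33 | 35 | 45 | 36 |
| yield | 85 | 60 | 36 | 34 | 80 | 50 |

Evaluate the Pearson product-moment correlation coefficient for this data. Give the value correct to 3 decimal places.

0.961

n = 6, Σx = 236, Σy = 345, Σx² = 9480, Σy² = 22177, Σxy = 14223
nΣxy − ΣxΣy = 85338 − 81420 = 3918
nΣx² − (Σx)² = 56880 − 55696 = 1184; nΣy² − (Σy)² = 133062 − 119025 = 14037
r = 3918 / √(1184 × 14037) = 3918 / 4076.7399 ≈ 0.961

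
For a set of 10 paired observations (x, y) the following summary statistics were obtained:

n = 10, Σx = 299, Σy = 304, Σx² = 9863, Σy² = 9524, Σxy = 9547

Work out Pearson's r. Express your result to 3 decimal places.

r = (nΣxy − ΣxΣy) / √[(nΣx² − (Σx)²)(nΣy² − (Σy)²)]
Numerator: 10×9547 − 299×304 = 4574
Denominator: √[(98630 − 89401)(95240 − 92416)] = √[9229 × 2824] = 5105.1637
r = 4574 / 5105.1637 ≈ 0.896

0.896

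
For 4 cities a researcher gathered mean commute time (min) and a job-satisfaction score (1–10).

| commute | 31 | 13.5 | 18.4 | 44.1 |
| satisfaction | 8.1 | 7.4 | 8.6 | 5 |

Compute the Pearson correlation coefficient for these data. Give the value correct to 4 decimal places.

-0.7420

n = 4, Σx = 107, Σy = 29.1, Σx² = 3426.62, Σy² = 219.33, Σxy = 729.74
nΣxy − ΣxΣy = 2918.96 − 3113.7 = -194.74
nΣx² − (Σx)² = 13706.48 − 11449 = 2257.48; nΣy² − (Σy)² = 877.32 − 846.81 = 30.51
r = -194.74 / √(2257.48 × 30.51) = -194.74 / 262.4418 ≈ -0.7420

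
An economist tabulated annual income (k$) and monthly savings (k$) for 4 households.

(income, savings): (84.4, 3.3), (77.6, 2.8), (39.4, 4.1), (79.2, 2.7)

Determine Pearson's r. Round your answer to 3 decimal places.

-0.850

n = 4, Σx = 280.6, Σy = 12.9, Σx² = 20970.12, Σy² = 42.83, Σxy = 871.18
nΣxy − ΣxΣy = 3484.72 − 3619.74 = -135.02
nΣx² − (Σx)² = 83880.48 − 78736.36 = 5144.12; nΣy² − (Σy)² = 171.32 − 166.41 = 4.91
r = -135.02 / √(5144.12 × 4.91) = -135.02 / 158.9265 ≈ -0.850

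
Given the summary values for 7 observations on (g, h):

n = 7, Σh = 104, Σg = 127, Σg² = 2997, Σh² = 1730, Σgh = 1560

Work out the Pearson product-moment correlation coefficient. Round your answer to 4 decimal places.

-0.9133

r = (nΣgh − ΣgΣh) / √[(nΣg² − (Σg)²)(nΣh² − (Σh)²)]
Numerator: 7×1560 − 127×104 = -2288
Denominator: √[(20979 − 16129)(12110 − 10816)] = √[4850 × 1294] = 2505.1746
r = -2288 / 2505.1746 ≈ -0.9133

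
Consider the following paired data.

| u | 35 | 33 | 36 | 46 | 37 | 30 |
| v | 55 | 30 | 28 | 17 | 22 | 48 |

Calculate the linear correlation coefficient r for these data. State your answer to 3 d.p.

n = 6, Σu = 217, Σv = 200, Σu² = 7995, Σv² = 7786, Σuv = 6959
nΣuv − ΣuΣv = 41754 − 43400 = -1646
nΣu² − (Σu)² = 47970 − 47089 = 881; nΣv² − (Σv)² = 46716 − 40000 = 6716
r = -1646 / √(881 × 6716) = -1646 / 2432.4465 ≈ -0.677

-0.677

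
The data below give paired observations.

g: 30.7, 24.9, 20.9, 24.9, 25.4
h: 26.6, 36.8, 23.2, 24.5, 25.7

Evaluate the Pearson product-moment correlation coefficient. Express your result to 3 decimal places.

n = 5, Σg = 126.8, Σh = 136.8, Σg² = 3264.48, Σh² = 3860.78, Σgh = 3480.65
nΣgh − ΣgΣh = 17403.25 − 17346.24 = 57.01
nΣg² − (Σg)² = 16322.4 − 16078.24 = 244.16; nΣh² − (Σh)² = 19303.9 − 18714.24 = 589.66
r = 57.01 / √(244.16 × 589.66) = 57.01 / 379.4356 ≈ 0.150

0.150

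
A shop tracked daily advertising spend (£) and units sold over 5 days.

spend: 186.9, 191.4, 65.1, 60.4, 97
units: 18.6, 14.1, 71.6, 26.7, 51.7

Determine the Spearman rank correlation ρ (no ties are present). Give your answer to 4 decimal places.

-0.7000

Rank spend: 4, 5, 2, 1, 3
Rank units: 2, 1, 5, 3, 4
d = rank(spend) − rank(units): 2, 4, -3, -2, -1; Σd² = 34
ρ = 1 − 6Σd² / [n(n²−1)] = 1 − 6×34 / (5×24) = 1 − 204/120 ≈ -0.7000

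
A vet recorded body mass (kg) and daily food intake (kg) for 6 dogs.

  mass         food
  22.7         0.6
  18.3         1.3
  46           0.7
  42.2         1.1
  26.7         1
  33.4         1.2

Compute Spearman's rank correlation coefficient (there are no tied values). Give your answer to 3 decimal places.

-0.257

Rank mass: 2, 1, 6, 5, 3, 4
Rank food: 1, 6, 2, 4, 3, 5
d = rank(mass) − rank(food): 1, -5, 4, 1, 0, -1; Σd² = 44
ρ = 1 − 6Σd² / [n(n²−1)] = 1 − 6×44 / (6×35) = 1 − 264/210 ≈ -0.257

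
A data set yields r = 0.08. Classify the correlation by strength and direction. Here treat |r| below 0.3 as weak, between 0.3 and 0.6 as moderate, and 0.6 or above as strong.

r = 0.08 > 0 so the relationship is positive.
|r| = 0.08, which falls in the weak range.

weak positive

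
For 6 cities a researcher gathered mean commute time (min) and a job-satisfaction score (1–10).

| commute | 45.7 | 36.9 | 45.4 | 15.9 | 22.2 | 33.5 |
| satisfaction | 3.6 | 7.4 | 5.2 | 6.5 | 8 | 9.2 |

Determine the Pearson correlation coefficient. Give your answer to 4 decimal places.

-0.5266

n = 6, Σx = 199.6, Σy = 39.9, Σx² = 7379.16, Σy² = 285.65, Σxy = 1262.81
nΣxy − ΣxΣy = 7576.86 − 7964.04 = -387.18
nΣx² − (Σx)² = 44274.96 − 39840.16 = 4434.8; nΣy² − (Σy)² = 1713.9 − 1592.01 = 121.89
r = -387.18 / √(4434.8 × 121.89) = -387.18 / 735.2263 ≈ -0.5266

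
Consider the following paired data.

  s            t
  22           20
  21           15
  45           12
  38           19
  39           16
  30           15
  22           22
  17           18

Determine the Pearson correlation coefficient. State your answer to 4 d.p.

n = 8, Σs = 234, Σt = 137, Σs² = 7588, Σt² = 2419, Σst = 3881
nΣst − ΣsΣt = 31048 − 32058 = -1010
nΣs² − (Σs)² = 60704 − 54756 = 5948; nΣt² − (Σt)² = 19352 − 18769 = 583
r = -1010 / √(5948 × 583) = -1010 / 1862.1719 ≈ -0.5424

-0.5424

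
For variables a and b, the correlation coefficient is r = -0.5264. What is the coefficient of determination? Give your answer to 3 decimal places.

0.277

r² = (-0.5264)² = 0.277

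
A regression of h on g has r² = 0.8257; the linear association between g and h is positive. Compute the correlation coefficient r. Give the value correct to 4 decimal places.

|r| = √0.8257 = 0.9087
The association is positive, so r = 0.9087.

0.9087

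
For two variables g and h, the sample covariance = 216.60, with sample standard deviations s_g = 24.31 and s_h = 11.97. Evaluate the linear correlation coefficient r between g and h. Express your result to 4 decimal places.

0.7444

r = Cov(g,h) / (s_g · s_h) = 216.60 / (24.31 × 11.97)
  = 216.60 / 290.9907 ≈ 0.7444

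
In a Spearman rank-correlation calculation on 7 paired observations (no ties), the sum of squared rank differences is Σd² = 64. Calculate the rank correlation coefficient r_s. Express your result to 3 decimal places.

-0.143

ρ = 1 − 6Σd² / [n(n²−1)] = 1 − 6×64 / (7×48)
  = 1 − 384/336 = 1 − 1.1429 ≈ -0.143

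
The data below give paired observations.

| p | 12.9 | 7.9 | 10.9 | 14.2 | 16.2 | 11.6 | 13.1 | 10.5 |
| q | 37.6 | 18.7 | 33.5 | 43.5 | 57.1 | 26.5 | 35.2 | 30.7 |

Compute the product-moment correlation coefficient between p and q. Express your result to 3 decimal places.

n = 8, Σp = 97.3, Σq = 282.8, Σp² = 1228.13, Σq² = 10922.14, Σpq = 3631.51
nΣpq − ΣpΣq = 29052.08 − 27516.44 = 1535.64
nΣp² − (Σp)² = 9825.04 − 9467.29 = 357.75; nΣq² − (Σq)² = 87377.12 − 79975.84 = 7401.28
r = 1535.64 / √(357.75 × 7401.28) = 1535.64 / 1627.2086 ≈ 0.944

0.944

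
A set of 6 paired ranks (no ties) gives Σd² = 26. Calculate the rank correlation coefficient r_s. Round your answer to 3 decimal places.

ρ = 1 − 6Σd² / [n(n²−1)] = 1 − 6×26 / (6×35)
  = 1 − 156/210 = 1 − 0.7429 ≈ 0.257

0.257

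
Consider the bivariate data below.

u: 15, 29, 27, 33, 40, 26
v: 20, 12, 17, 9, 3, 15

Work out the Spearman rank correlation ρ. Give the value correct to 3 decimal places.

Rank u: 1, 4, 3, 5, 6, 2
Rank v: 6, 3, 5, 2, 1, 4
d = rank(u) − rank(v): -5, 1, -2, 3, 5, -2; Σd² = 68
ρ = 1 − 6Σd² / [n(n²−1)] = 1 − 6×68 / (6×35) = 1 − 408/210 ≈ -0.943

-0.943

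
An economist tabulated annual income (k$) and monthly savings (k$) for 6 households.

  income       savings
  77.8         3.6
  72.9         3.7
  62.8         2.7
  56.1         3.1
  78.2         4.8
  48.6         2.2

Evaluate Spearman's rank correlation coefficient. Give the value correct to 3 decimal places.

0.886

Rank income: 5, 4, 3, 2, 6, 1
Rank savings: 4, 5, 2, 3, 6, 1
d = rank(income) − rank(savings): 1, -1, 1, -1, 0, 0; Σd² = 4
ρ = 1 − 6Σd² / [n(n²−1)] = 1 − 6×4 / (6×35) = 1 − 24/210 ≈ 0.886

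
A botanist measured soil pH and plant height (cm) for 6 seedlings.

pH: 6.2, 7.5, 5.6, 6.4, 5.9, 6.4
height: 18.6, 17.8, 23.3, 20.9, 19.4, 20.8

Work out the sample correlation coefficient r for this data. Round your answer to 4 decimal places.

-0.6915

n = 6, Σx = 38, Σy = 120.8, Σx² = 242.78, Σy² = 2451.5, Σxy = 760.64
nΣxy − ΣxΣy = 4563.84 − 4590.4 = -26.56
nΣx² − (Σx)² = 1456.68 − 1444 = 12.68; nΣy² − (Σy)² = 14709 − 14592.64 = 116.36
r = -26.56 / √(12.68 × 116.36) = -26.56 / 38.4115 ≈ -0.6915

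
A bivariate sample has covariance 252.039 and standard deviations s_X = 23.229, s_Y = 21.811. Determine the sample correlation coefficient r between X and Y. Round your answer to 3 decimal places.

r = Cov(X,Y) / (s_X · s_Y) = 252.039 / (23.229 × 21.811)
  = 252.039 / 506.6477 ≈ 0.497

0.497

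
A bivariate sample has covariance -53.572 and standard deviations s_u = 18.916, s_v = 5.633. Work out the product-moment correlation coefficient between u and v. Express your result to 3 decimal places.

r = Cov(u,v) / (s_u · s_v) = -53.572 / (18.916 × 5.633)
  = -53.572 / 106.5538 ≈ -0.503

-0.503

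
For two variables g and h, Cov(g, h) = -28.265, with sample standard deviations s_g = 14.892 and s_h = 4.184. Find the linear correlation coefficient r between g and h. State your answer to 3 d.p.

r = Cov(g,h) / (s_g · s_h) = -28.265 / (14.892 × 4.184)
  = -28.265 / 62.3081 ≈ -0.454

-0.454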